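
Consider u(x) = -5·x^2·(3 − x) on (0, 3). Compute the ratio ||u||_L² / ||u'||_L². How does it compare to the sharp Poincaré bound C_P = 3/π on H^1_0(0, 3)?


||u||_L² / ||u'||_L² = 3*sqrt(14)/14 < C_P = 3/π.

u(x) = -5·x^2·(3 − x), so u'(x) = 15*x*(x - 2).
u(x) = -5·x^2·(3 − x) vanishes at x = 0 and x = 3, so u ∈ H^1_0(0, 3). Differentiate via the product rule and integrate the resulting polynomials term by term.
  ∫_0^3 u² dx = ∫_0^3 (25*x^6 - 150*x^5 + 225*x^4) dx. Term by term:
    ∫_0^3 25*x^6 dx = 54675/7;  ∫_0^3 -150*x^5 dx = -18225;  ∫_0^3 225*x^4 dx = 10935.
  Sum: 54675/7 − 18225 + 10935 = 3645/7.
  ∫_0^3 (u')² dx = ∫_0^3 (225*x^4 - 900*x^3 + 900*x^2) dx. Term by term:
    ∫_0^3 225*x^4 dx = 10935;  ∫_0^3 -900*x^3 dx = -18225;  ∫_0^3 900*x^2 dx = 8100.
  Sum: 10935 − 18225 + 8100 = 810.
∫_0^3 u² dx = 3645/7, so ||u||_L² = 27*sqrt(35)/7.
∫_0^3 (u')² dx = 810, so ||u'||_L² = 9*sqrt(10).
Ratio ||u||_L² / ||u'||_L² = 3*sqrt(14)/14.
Sharp Poincaré constant on H^1_0(0, 3) is C_P = L/π = 3/π, achieved by sin(π/3·x).
A polynomial bump cannot attain the sharp Poincaré constant (only the first sine eigenfunction does), so the ratio is strictly less than C_P, consistent with ||u||_L² ≤ C_P ||u'||_L².


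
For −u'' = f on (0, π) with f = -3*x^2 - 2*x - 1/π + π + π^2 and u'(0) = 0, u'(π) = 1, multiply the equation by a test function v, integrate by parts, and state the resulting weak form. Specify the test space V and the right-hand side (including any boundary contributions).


V = H^1(0, π) (v unrestricted at boundary; u is determined up to an additive constant); weak form: ∫_0^π u'v' dx = ∫_0^π (-3*x^2 - 2*x - 1/π + π + π^2) v dx + v(π) for all v ∈ V.

Multiply both sides by a test function v and integrate from 0 to π:
  ∫_0^π −u''(x) v(x) dx = ∫_0^π f(x) v(x) dx.
Integrate the LHS by parts once:
  ∫_0^π −u'' v dx = −[u'(x) v(x)]_0^π + ∫_0^π u'(x) v'(x) dx.
Thus ∫_0^π u'(x) v'(x) dx = ∫_0^π f(x) v(x) dx + [u'(x) v(x)]_0^π.
Choose V so that boundary terms are either known or forced to vanish.
u has inhomogeneous Neumann u'(0) = 0, u'(π) = 1. [u' v]_0^π = (1)·v(π) − (0)·v(0) = v(π). Take V = H^1(0, π); boundary term becomes part of RHS.
Weak formulation: find u (satisfying any essential BC) such that ∫_0^π u'(x) v'(x) dx = ∫_0^π f v dx + v(π) for all v ∈ V (Neumann data are natural BCs: they enter the RHS as boundary terms).
Substituting f(x) = -3*x^2 - 2*x - 1/π + π + π^2, the right-hand side is ∫_0^π (-3*x^2 - 2*x - 1/π + π + π^2) v dx + v(π).
Compatibility check (pure Neumann): taking v ≡ 1 ∈ V gives 0 = ∫_0^π f dx + (1) − (0), i.e. ∫_0^π f dx must equal u'(0) − u'(π) = -1. Indeed ∫_0^π (-3*x^2 - 2*x - 1/π + π + π^2) dx = -1, so the data are compatible. The solution is then unique only up to an additive constant (fix it e.g. by requiring ∫_0^π u dx = 0).


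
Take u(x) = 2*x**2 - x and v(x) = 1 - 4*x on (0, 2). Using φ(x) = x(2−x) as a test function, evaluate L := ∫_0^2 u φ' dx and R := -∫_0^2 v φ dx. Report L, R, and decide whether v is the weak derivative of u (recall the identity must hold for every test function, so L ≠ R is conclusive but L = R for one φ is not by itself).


LHS = -4, RHS = 4. No, v is not the weak derivative of u.

u(x) = 2*x**2 - x, classical derivative u'(x) = 4*x - 1.
φ(x) = x(2−x), so φ'(x) = 2 - 2*x.
Note φ(0) = φ(2) = 0, so the boundary term u·φ vanishes.
LHS = ∫_0^2 u(x) φ'(x) dx = ∫_0^2 (-4*x^3 + 6*x^2 - 2*x) dx. Term by term:
  ∫_0^2 -4*x^3 dx = -16;  ∫_0^2 6*x^2 dx = 16;  ∫_0^2 -2*x dx = -4.
Sum: -16 + 16 − 4 = -4.
So LHS = -4.
∫_0^2 v(x) φ(x) dx = ∫_0^2 (4*x^3 - 9*x^2 + 2*x) dx. Term by term:
  ∫_0^2 4*x^3 dx = 16;  ∫_0^2 -9*x^2 dx = -24;  ∫_0^2 2*x dx = 4.
Sum: 16 − 24 + 4 = -4.
So RHS = -∫_0^2 v(x) φ(x) dx = 4.
LHS − RHS = -8 ≠ 0, so the identity fails.
(For a valid weak derivative the identity must hold for EVERY test function, in particular this one. The failure shows v is NOT the weak derivative of u.)
Correct weak derivative would be u'(x) = 4*x - 1.


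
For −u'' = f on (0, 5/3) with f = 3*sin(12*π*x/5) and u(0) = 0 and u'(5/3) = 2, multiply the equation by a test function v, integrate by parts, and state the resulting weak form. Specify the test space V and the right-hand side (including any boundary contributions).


V = {v ∈ H^1(0, 5/3) : v(0) = 0} (test functions vanish at x = 0 where u is specified); weak form: ∫_0^5/3 u'v' dx = ∫_0^5/3 (3*sin(12*π*x/5)) v dx + 2·v(5/3) for all v ∈ V.

Multiply both sides by a test function v and integrate from 0 to 5/3:
  ∫_0^5/3 −u''(x) v(x) dx = ∫_0^5/3 f(x) v(x) dx.
Integrate the LHS by parts once:
  ∫_0^5/3 −u'' v dx = −[u'(x) v(x)]_0^5/3 + ∫_0^5/3 u'(x) v'(x) dx.
Thus ∫_0^5/3 u'(x) v'(x) dx = ∫_0^5/3 f(x) v(x) dx + [u'(x) v(x)]_0^5/3.
Choose V so that boundary terms are either known or forced to vanish.
Mixed BC: u(0) = 0 (Dirichlet) and u'(5/3) = 2 (Neumann). Define V = {v ∈ H^1(0, 5/3) : v(0) = 0}. Then [u' v]_0^5/3 = u'(5/3)·v(5/3) − u'(0)·0 = 2·v(5/3).
Weak formulation: find u (satisfying any essential BC) such that ∫_0^5/3 u'(x) v'(x) dx = ∫_0^5/3 f v dx + 2·v(5/3) for all v ∈ V (Dirichlet at 0 absorbed into V; Neumann datum at x = 5/3 contributes the boundary term).
Substituting f(x) = 3*sin(12*π*x/5), the right-hand side is ∫_0^5/3 (3*sin(12*π*x/5)) v dx + 2·v(5/3).


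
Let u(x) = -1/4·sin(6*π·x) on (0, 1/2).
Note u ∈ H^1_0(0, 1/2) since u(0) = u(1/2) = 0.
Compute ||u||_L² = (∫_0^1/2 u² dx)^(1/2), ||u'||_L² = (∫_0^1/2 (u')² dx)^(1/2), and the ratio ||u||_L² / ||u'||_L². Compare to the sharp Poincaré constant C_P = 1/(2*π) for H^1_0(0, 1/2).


||u||_L² / ||u'||_L² = 1/(6*π) < C_P = 1/(2*π).

u(x) = -1/4·sin(6*π·x), so u'(x) = -3*π*cos(6*π*x)/2.
Writing u(x) = A·sin(kπx/L) with A = -1/4 and k = 3, use ∫_0^L sin²(kπx/L) dx = L/2 and ∫_0^L cos²(kπx/L) dx = L/2.
u² = 1/16·sin²(6*π·x) and (u')² = 9*π^2/4·cos²(6*π·x), and each of sin², cos² integrates to L/2 = 1/4 over (0, 1/2).
∫_0^1/2 u² dx = 1/64, so ||u||_L² = 1/8.
∫_0^1/2 (u')² dx = 9*π^2/16, so ||u'||_L² = 3*π/4.
Ratio ||u||_L² / ||u'||_L² = 1/(6*π).
Sharp Poincaré constant on H^1_0(0, 1/2) is C_P = L/π = 1/(2*π), achieved by sin(2*π·x).
This is the k = 3 harmonic; the ratio L/(kπ) is strictly less than C_P = L/π, consistent with the sharp inequality ||u||_L² ≤ C_P ||u'||_L².


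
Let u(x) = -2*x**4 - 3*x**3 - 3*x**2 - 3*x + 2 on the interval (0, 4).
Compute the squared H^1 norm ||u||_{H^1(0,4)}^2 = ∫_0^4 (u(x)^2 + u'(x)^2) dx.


||u||_{H^1}^2 = 184323452/315

The H^1 norm (squared) on an interval (0, L) is
  ||u||_{H^1}^2 = ∫_0^L u(x)^2 dx + ∫_0^L u'(x)^2 dx.
Compute u'(x) = -8*x**3 - 9*x**2 - 6*x - 3.
Then u(x)^2 = 4*x**8 + 12*x**7 + 21*x**6 + 30*x**5 + 19*x**4 + 6*x**3 - 3*x**2 - 12*x + 4 and u'(x)^2 = 64*x**6 + 144*x**5 + 177*x**4 + 156*x**3 + 90*x**2 + 36*x + 9.
Integrate each monomial from 0 to 4 using ∫_0^4 c·x^n dx = c·4^(n+1)/(n+1):
  ∫_0^4 u(x)^2 dx = ∫_0^4 (4*x^8 + 12*x^7 + 21*x^6 + 30*x^5 + 19*x^4 + 6*x^3 - 3*x^2 - 12*x + 4) dx. Term by term:
    ∫_0^4 4*x^8 dx = 1048576/9;  ∫_0^4 12*x^7 dx = 98304;  ∫_0^4 21*x^6 dx = 49152;
    ∫_0^4 30*x^5 dx = 20480;  ∫_0^4 19*x^4 dx = 19456/5;  ∫_0^4 6*x^3 dx = 384;
    ∫_0^4 -3*x^2 dx = -64;  ∫_0^4 -12*x dx = -96;  ∫_0^4 4 dx = 16.
  Sum: 1048576/9 + 98304 + 49152 + 20480 + 19456/5 + 384 − 64 − 96 + 16 = 12985904/45.
  ∫_0^4 u'(x)^2 dx = ∫_0^4 (64*x^6 + 144*x^5 + 177*x^4 + 156*x^3 + 90*x^2 + 36*x + 9) dx. Term by term:
    ∫_0^4 64*x^6 dx = 1048576/7;  ∫_0^4 144*x^5 dx = 98304;  ∫_0^4 177*x^4 dx = 181248/5;
    ∫_0^4 156*x^3 dx = 9984;  ∫_0^4 90*x^2 dx = 1920;  ∫_0^4 36*x dx = 288;
    ∫_0^4 9 dx = 36.
  Sum: 1048576/7 + 98304 + 181248/5 + 9984 + 1920 + 288 + 36 = 10380236/35.
Adding: ||u||_{H^1}^2 = 12985904/45 + 10380236/35 = 184323452/315.


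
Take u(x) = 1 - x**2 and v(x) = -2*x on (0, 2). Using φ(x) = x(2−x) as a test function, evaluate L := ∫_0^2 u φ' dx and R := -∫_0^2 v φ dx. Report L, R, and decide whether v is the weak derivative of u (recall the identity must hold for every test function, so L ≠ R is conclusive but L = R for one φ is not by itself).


LHS = 8/3, RHS = 8/3. Yes, v = u' weakly.

u(x) = 1 - x**2, classical derivative u'(x) = -2*x.
φ(x) = x(2−x), so φ'(x) = 2 - 2*x.
Note φ(0) = φ(2) = 0, so the boundary term u·φ vanishes.
LHS = ∫_0^2 u(x) φ'(x) dx = ∫_0^2 (2*x^3 - 2*x^2 - 2*x + 2) dx. Term by term:
  ∫_0^2 2*x^3 dx = 8;  ∫_0^2 -2*x^2 dx = -16/3;  ∫_0^2 -2*x dx = -4;
  ∫_0^2 2 dx = 4.
Sum: 8 − 16/3 − 4 + 4 = 8/3.
So LHS = 8/3.
∫_0^2 v(x) φ(x) dx = ∫_0^2 (2*x^3 - 4*x^2) dx. Term by term:
  ∫_0^2 2*x^3 dx = 8;  ∫_0^2 -4*x^2 dx = -32/3.
Sum: 8 − 32/3 = -8/3.
So RHS = -∫_0^2 v(x) φ(x) dx = 8/3.
LHS = RHS, so the identity holds for this test φ.
Moreover u is smooth here and v(x) = u'(x) = -2*x pointwise, so the identity holds for every test function. Hence v is the weak derivative of u.


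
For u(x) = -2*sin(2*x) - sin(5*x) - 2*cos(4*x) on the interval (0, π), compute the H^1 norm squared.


||u||_{H^1(0,π)}^2 = 680/9 + 57*π

u'(x) = 8*sin(4*x) - 4*cos(2*x) - 5*cos(5*x).
Expand u² and (u')² and integrate term by term on (0, π), using: for integers n ≥ 1, ∫_0^π sin²(nx) dx = ∫_0^π cos²(nx) dx = π/2; for n ≠ n', ∫_0^π sin(nx)sin(n'x) dx = ∫_0^π cos(nx)cos(n'x) dx = 0; and by product-to-sum, ∫_0^π sin(nx)cos(n'x) dx = ½∫_0^π [sin((n+n')x) + sin((n−n')x)] dx, which is 0 when n+n' is even and 2n/(n²−n'²) when n+n' is odd (it need not vanish on (0, π)).
  u² squared terms: (-1)²·∫sin(5x)² dx = 1·π/2 = π/2;  (-2)²·∫cos(4x)² dx = 4·π/2 = 2*π;  (-2)²·∫sin(2x)² dx = 4·π/2 = 2*π.
  u² cross terms: 2·(-1)·(-2)·∫sin(5x)·cos(4x) dx = 4·(10/9) = 40/9;  2·(-1)·(-2)·∫sin(5x)·sin(2x) dx = 4·(0) = 0;  2·(-2)·(-2)·∫cos(4x)·sin(2x) dx = 8·(0) = 0.
  So ∫_0^π u² dx = π/2 + 2*π + 2*π + 40/9 + 0 + 0 = 40/9 + 9*π/2.
  (u')² squared terms: (-5)²·∫cos(5x)² dx = 25·π/2 = 25*π/2;  (-4)²·∫cos(2x)² dx = 16·π/2 = 8*π;  (8)²·∫sin(4x)² dx = 64·π/2 = 32*π.
  (u')² cross terms: 2·(-5)·(-4)·∫cos(5x)·cos(2x) dx = 40·(0) = 0;  2·(-5)·(8)·∫cos(5x)·sin(4x) dx = -80·(-8/9) = 640/9;  2·(-4)·(8)·∫cos(2x)·sin(4x) dx = -64·(0) = 0.
  So ∫_0^π (u')² dx = 25*π/2 + 8*π + 32*π + 0 + 640/9 + 0 = 640/9 + 105*π/2.
||u||_{H^1}^2 = (40/9 + 9*π/2) + (640/9 + 105*π/2) = 680/9 + 57*π.


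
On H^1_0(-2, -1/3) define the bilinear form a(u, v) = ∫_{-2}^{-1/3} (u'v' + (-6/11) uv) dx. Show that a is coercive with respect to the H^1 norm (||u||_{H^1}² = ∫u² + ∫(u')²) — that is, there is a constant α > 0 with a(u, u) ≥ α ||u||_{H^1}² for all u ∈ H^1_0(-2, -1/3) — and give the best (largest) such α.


α = 3*(-50 + 33*π^2)/(11*(25 + 9*π^2))

Coercivity of a(·,·) on H^1_0(-2, -1/3) means a(u, u) ≥ α ||u||_{H^1}² for every u ∈ H^1_0.
The interval has length L = 5/3, and Poincaré/coercivity depend only on L. Here a(u, u) = ∫(u')² + (-6/11)·∫u².
Here c = -6/11 < 0 with |c| < (π/L)² = 9*π^2/25, so coercivity still holds. The condition a(u,u) ≥ α||u||_{H^1}² reads (1−α)∫(u')² ≥ (α−c)∫u². Any admissible α is ≤ 1 (rapidly oscillating u have ∫u²/∫(u')² → 0), and α = 1 would force 0 ≥ (1−c)∫u², impossible since c < 1; so 1−α > 0. By the sharp Poincaré inequality on H^1_0 of an interval of length L, ∫(u')² ≥ (π/L)²∫u² with equality for the first sine mode sin(π(x−x₀)/L) (x₀ the left endpoint), so the inequality holds for all u iff (1−α)(π/L)² ≥ α − c, i.e. α ≤ ((π/L)² + c)/((π/L)² + 1) = (1 + c(L/π)²)/(1 + (L/π)²). (Direct route, valid since c ≤ 0: Poincaré gives c∫u² ≥ c(L/π)²∫(u')², so a(u,u) ≥ (1 + c(L/π)²)∫(u')², while ||u||_{H^1}² ≤ (1 + (L/π)²)∫(u')²; dividing yields the same α.) With (π/L)² = 9*π^2/25 and c = -6/11, the largest admissible constant is α = ((π/L)² + c)/((π/L)² + 1).
Simplifying, α = 3*(-50 + 33*π^2)/(11*(25 + 9*π^2)).


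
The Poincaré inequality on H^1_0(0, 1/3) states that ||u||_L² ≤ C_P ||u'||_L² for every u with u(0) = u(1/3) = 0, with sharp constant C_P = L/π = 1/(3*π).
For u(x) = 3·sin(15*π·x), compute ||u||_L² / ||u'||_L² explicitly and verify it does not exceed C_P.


||u||_L² / ||u'||_L² = 1/(15*π) < C_P = 1/(3*π).

u(x) = 3·sin(15*π·x), so u'(x) = 45*π*cos(15*π*x).
Writing u(x) = A·sin(kπx/L) with A = 3 and k = 5, use ∫_0^L sin²(kπx/L) dx = L/2 and ∫_0^L cos²(kπx/L) dx = L/2.
u² = 9·sin²(15*π·x) and (u')² = 2025*π^2·cos²(15*π·x), and each of sin², cos² integrates to L/2 = 1/6 over (0, 1/3).
∫_0^1/3 u² dx = 3/2, so ||u||_L² = sqrt(6)/2.
∫_0^1/3 (u')² dx = 675*π^2/2, so ||u'||_L² = 15*sqrt(6)*π/2.
Ratio ||u||_L² / ||u'||_L² = 1/(15*π).
Sharp Poincaré constant on H^1_0(0, 1/3) is C_P = L/π = 1/(3*π), achieved by sin(3*π·x).
This is the k = 5 harmonic; the ratio L/(kπ) is strictly less than C_P = L/π, consistent with the sharp inequality ||u||_L² ≤ C_P ||u'||_L².


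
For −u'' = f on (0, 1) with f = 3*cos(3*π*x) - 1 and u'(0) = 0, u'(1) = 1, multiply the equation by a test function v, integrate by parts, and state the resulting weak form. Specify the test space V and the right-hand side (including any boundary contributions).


V = H^1(0, 1) (v unrestricted at boundary; u is determined up to an additive constant); weak form: ∫_0^1 u'v' dx = ∫_0^1 (3*cos(3*π*x) - 1) v dx + v(1) for all v ∈ V.

Multiply both sides by a test function v and integrate from 0 to 1:
  ∫_0^1 −u''(x) v(x) dx = ∫_0^1 f(x) v(x) dx.
Integrate the LHS by parts once:
  ∫_0^1 −u'' v dx = −[u'(x) v(x)]_0^1 + ∫_0^1 u'(x) v'(x) dx.
Thus ∫_0^1 u'(x) v'(x) dx = ∫_0^1 f(x) v(x) dx + [u'(x) v(x)]_0^1.
Choose V so that boundary terms are either known or forced to vanish.
u has inhomogeneous Neumann u'(0) = 0, u'(1) = 1. [u' v]_0^1 = (1)·v(1) − (0)·v(0) = v(1). Take V = H^1(0, 1); boundary term becomes part of RHS.
Weak formulation: find u (satisfying any essential BC) such that ∫_0^1 u'(x) v'(x) dx = ∫_0^1 f v dx + v(1) for all v ∈ V (Neumann data are natural BCs: they enter the RHS as boundary terms).
Substituting f(x) = 3*cos(3*π*x) - 1, the right-hand side is ∫_0^1 (3*cos(3*π*x) - 1) v dx + v(1).
Compatibility check (pure Neumann): taking v ≡ 1 ∈ V gives 0 = ∫_0^1 f dx + (1) − (0), i.e. ∫_0^1 f dx must equal u'(0) − u'(1) = -1. Indeed ∫_0^1 (3*cos(3*π*x) - 1) dx = -1, so the data are compatible. The solution is then unique only up to an additive constant (fix it e.g. by requiring ∫_0^1 u dx = 0).


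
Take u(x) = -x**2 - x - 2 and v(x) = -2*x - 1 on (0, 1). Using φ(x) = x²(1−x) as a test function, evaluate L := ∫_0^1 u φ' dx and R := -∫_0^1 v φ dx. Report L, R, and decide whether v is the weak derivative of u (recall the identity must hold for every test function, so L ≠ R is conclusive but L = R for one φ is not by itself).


LHS = 11/60, RHS = 11/60. Yes, v = u' weakly.

u(x) = -x**2 - x - 2, classical derivative u'(x) = -2*x - 1.
φ(x) = x²(1−x), so φ'(x) = x*(2 - 3*x).
Note φ(0) = φ(1) = 0, so the boundary term u·φ vanishes.
LHS = ∫_0^1 u(x) φ'(x) dx = ∫_0^1 (3*x^4 + x^3 + 4*x^2 - 4*x) dx. Term by term:
  ∫_0^1 3*x^4 dx = 3/5;  ∫_0^1 x^3 dx = 1/4;  ∫_0^1 4*x^2 dx = 4/3;
  ∫_0^1 -4*x dx = -2.
Sum: 3/5 + 1/4 + 4/3 − 2 = 11/60.
So LHS = 11/60.
∫_0^1 v(x) φ(x) dx = ∫_0^1 (2*x^4 - x^3 - x^2) dx. Term by term:
  ∫_0^1 2*x^4 dx = 2/5;  ∫_0^1 -x^3 dx = -1/4;  ∫_0^1 -x^2 dx = -1/3.
Sum: 2/5 − 1/4 − 1/3 = -11/60.
So RHS = -∫_0^1 v(x) φ(x) dx = 11/60.
LHS = RHS, so the identity holds for this test φ.
Moreover u is smooth here and v(x) = u'(x) = -2*x - 1 pointwise, so the identity holds for every test function. Hence v is the weak derivative of u.


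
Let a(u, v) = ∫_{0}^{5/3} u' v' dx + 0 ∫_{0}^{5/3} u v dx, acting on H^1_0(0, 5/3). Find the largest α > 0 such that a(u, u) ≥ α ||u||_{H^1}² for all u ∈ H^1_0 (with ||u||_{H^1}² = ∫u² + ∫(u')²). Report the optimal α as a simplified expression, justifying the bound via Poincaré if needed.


α = 9*π^2/(25 + 9*π^2)

Coercivity of a(·,·) on H^1_0(0, 5/3) means a(u, u) ≥ α ||u||_{H^1}² for every u ∈ H^1_0.
The interval has length L = 5/3, and Poincaré/coercivity depend only on L. Here a(u, u) = ∫(u')² + (0)·∫u².
Here c = 0, so a(u,u) = ∫(u')² alone. The condition a(u,u) ≥ α||u||_{H^1}² reads (1−α)∫(u')² ≥ (α−c)∫u². Any admissible α is ≤ 1 (rapidly oscillating u have ∫u²/∫(u')² → 0), and α = 1 would force 0 ≥ (1−c)∫u², impossible since c < 1; so 1−α > 0. By the sharp Poincaré inequality on H^1_0 of an interval of length L, ∫(u')² ≥ (π/L)²∫u² with equality for the first sine mode sin(π(x−x₀)/L) (x₀ the left endpoint), so the inequality holds for all u iff (1−α)(π/L)² ≥ α − c, i.e. α ≤ ((π/L)² + c)/((π/L)² + 1) = (1 + c(L/π)²)/(1 + (L/π)²). (Direct route, valid since c ≤ 0: Poincaré gives c∫u² ≥ c(L/π)²∫(u')², so a(u,u) ≥ (1 + c(L/π)²)∫(u')², while ||u||_{H^1}² ≤ (1 + (L/π)²)∫(u')²; dividing yields the same α.) With (π/L)² = 9*π^2/25 and c = 0, the largest admissible constant is α = ((π/L)² + c)/((π/L)² + 1).
Simplifying, α = 9*π^2/(25 + 9*π^2).


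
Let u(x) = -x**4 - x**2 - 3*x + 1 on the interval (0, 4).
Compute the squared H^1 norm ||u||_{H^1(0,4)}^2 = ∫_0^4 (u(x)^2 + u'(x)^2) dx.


||u||_{H^1}^2 = 5082088/63

The H^1 norm (squared) on an interval (0, L) is
  ||u||_{H^1}^2 = ∫_0^L u(x)^2 dx + ∫_0^L u'(x)^2 dx.
Compute u'(x) = -4*x**3 - 2*x - 3.
Then u(x)^2 = x**8 + 2*x**6 + 6*x**5 - x**4 + 6*x**3 + 7*x**2 - 6*x + 1 and u'(x)^2 = 16*x**6 + 16*x**4 + 24*x**3 + 4*x**2 + 12*x + 9.
Integrate each monomial from 0 to 4 using ∫_0^4 c·x^n dx = c·4^(n+1)/(n+1):
  ∫_0^4 u(x)^2 dx = ∫_0^4 (x^8 + 2*x^6 + 6*x^5 - x^4 + 6*x^3 + 7*x^2 - 6*x + 1) dx. Term by term:
    ∫_0^4 x^8 dx = 262144/9;  ∫_0^4 2*x^6 dx = 32768/7;  ∫_0^4 6*x^5 dx = 4096;
    ∫_0^4 -x^4 dx = -1024/5;  ∫_0^4 6*x^3 dx = 384;  ∫_0^4 7*x^2 dx = 448/3;
    ∫_0^4 -6*x dx = -48;  ∫_0^4 1 dx = 4.
  Sum: 262144/9 + 32768/7 + 4096 − 1024/5 + 384 + 448/3 − 48 + 4 = 12029468/315.
  ∫_0^4 u'(x)^2 dx = ∫_0^4 (16*x^6 + 16*x^4 + 24*x^3 + 4*x^2 + 12*x + 9) dx. Term by term:
    ∫_0^4 16*x^6 dx = 262144/7;  ∫_0^4 16*x^4 dx = 16384/5;  ∫_0^4 24*x^3 dx = 1536;
    ∫_0^4 4*x^2 dx = 256/3;  ∫_0^4 12*x dx = 96;  ∫_0^4 9 dx = 36.
  Sum: 262144/7 + 16384/5 + 1536 + 256/3 + 96 + 36 = 4460324/105.
Adding: ||u||_{H^1}^2 = 12029468/315 + 4460324/105 = 5082088/63.


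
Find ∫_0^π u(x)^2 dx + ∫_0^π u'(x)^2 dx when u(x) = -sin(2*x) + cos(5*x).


||u||_{H^1(0,π)}^2 = 208/21 + 31*π/2

u'(x) = -5*sin(5*x) - 2*cos(2*x).
Expand u² and (u')² and integrate term by term on (0, π), using: for integers n ≥ 1, ∫_0^π sin²(nx) dx = ∫_0^π cos²(nx) dx = π/2; for n ≠ n', ∫_0^π sin(nx)sin(n'x) dx = ∫_0^π cos(nx)cos(n'x) dx = 0; and by product-to-sum, ∫_0^π sin(nx)cos(n'x) dx = ½∫_0^π [sin((n+n')x) + sin((n−n')x)] dx, which is 0 when n+n' is even and 2n/(n²−n'²) when n+n' is odd (it need not vanish on (0, π)).
  u² squared terms: (-1)²·∫sin(2x)² dx = 1·π/2 = π/2;  (1)²·∫cos(5x)² dx = 1·π/2 = π/2.
  u² cross terms: 2·(-1)·(1)·∫sin(2x)·cos(5x) dx = -2·(-4/21) = 8/21.
  So ∫_0^π u² dx = π/2 + π/2 + 8/21 = 8/21 + π.
  (u')² squared terms: (-5)²·∫sin(5x)² dx = 25·π/2 = 25*π/2;  (-2)²·∫cos(2x)² dx = 4·π/2 = 2*π.
  (u')² cross terms: 2·(-5)·(-2)·∫sin(5x)·cos(2x) dx = 20·(10/21) = 200/21.
  So ∫_0^π (u')² dx = 25*π/2 + 2*π + 200/21 = 200/21 + 29*π/2.
||u||_{H^1}^2 = (8/21 + π) + (200/21 + 29*π/2) = 208/21 + 31*π/2.


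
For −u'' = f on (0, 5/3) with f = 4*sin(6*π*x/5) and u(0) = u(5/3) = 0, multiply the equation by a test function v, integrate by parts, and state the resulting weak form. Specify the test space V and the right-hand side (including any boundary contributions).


V = H^1_0(0, 5/3) (so v(0) = v(5/3) = 0); weak form: ∫_0^5/3 u'v' dx = ∫_0^5/3 (4*sin(6*π*x/5)) v dx for all v ∈ V.

Multiply both sides by a test function v and integrate from 0 to 5/3:
  ∫_0^5/3 −u''(x) v(x) dx = ∫_0^5/3 f(x) v(x) dx.
Integrate the LHS by parts once:
  ∫_0^5/3 −u'' v dx = −[u'(x) v(x)]_0^5/3 + ∫_0^5/3 u'(x) v'(x) dx.
Thus ∫_0^5/3 u'(x) v'(x) dx = ∫_0^5/3 f(x) v(x) dx + [u'(x) v(x)]_0^5/3.
Choose V so that boundary terms are either known or forced to vanish.
u is Dirichlet: u(0) = u(5/3) = 0. Let V = H^1_0(0, 5/3); then v(0) = v(5/3) = 0, and [u' v]_0^5/3 = 0.
Weak formulation: find u (satisfying any essential BC) such that ∫_0^5/3 u'(x) v'(x) dx = ∫_0^5/3 f v dx for all v ∈ V.
Substituting f(x) = 4*sin(6*π*x/5), the right-hand side is ∫_0^5/3 (4*sin(6*π*x/5)) v dx.


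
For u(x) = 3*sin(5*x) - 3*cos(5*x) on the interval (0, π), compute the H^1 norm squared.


||u||_{H^1(0,π)}^2 = 234*π

u'(x) = 15*sin(5*x) + 15*cos(5*x).
Expand u² and (u')² and integrate term by term on (0, π), using: for integers n ≥ 1, ∫_0^π sin²(nx) dx = ∫_0^π cos²(nx) dx = π/2; for n ≠ n', ∫_0^π sin(nx)sin(n'x) dx = ∫_0^π cos(nx)cos(n'x) dx = 0; and by product-to-sum, ∫_0^π sin(nx)cos(n'x) dx = ½∫_0^π [sin((n+n')x) + sin((n−n')x)] dx, which is 0 when n+n' is even and 2n/(n²−n'²) when n+n' is odd (it need not vanish on (0, π)).
  u² squared terms: (-3)²·∫cos(5x)² dx = 9·π/2 = 9*π/2;  (3)²·∫sin(5x)² dx = 9·π/2 = 9*π/2.
  u² cross terms: 2·(-3)·(3)·∫cos(5x)·sin(5x) dx = -18·(0) = 0.
  So ∫_0^π u² dx = 9*π/2 + 9*π/2 + 0 = 9*π.
  (u')² squared terms: (15)²·∫cos(5x)² dx = 225·π/2 = 225*π/2;  (15)²·∫sin(5x)² dx = 225·π/2 = 225*π/2.
  (u')² cross terms: 2·(15)·(15)·∫cos(5x)·sin(5x) dx = 450·(0) = 0.
  So ∫_0^π (u')² dx = 225*π/2 + 225*π/2 + 0 = 225*π.
||u||_{H^1}^2 = (9*π) + (225*π) = 234*π.


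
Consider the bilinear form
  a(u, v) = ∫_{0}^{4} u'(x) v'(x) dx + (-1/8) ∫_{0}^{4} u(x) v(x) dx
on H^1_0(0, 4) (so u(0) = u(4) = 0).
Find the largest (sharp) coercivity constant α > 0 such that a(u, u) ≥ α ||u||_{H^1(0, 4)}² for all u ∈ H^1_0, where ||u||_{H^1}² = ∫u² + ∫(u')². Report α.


α = (-2 + π^2)/(π^2 + 16)

Coercivity of a(·,·) on H^1_0(0, 4) means a(u, u) ≥ α ||u||_{H^1}² for every u ∈ H^1_0.
The interval has length L = 4, and Poincaré/coercivity depend only on L. Here a(u, u) = ∫(u')² + (-1/8)·∫u².
Here c = -1/8 < 0 with |c| < (π/L)² = π^2/16, so coercivity still holds. The condition a(u,u) ≥ α||u||_{H^1}² reads (1−α)∫(u')² ≥ (α−c)∫u². Any admissible α is ≤ 1 (rapidly oscillating u have ∫u²/∫(u')² → 0), and α = 1 would force 0 ≥ (1−c)∫u², impossible since c < 1; so 1−α > 0. By the sharp Poincaré inequality on H^1_0 of an interval of length L, ∫(u')² ≥ (π/L)²∫u² with equality for the first sine mode sin(π(x−x₀)/L) (x₀ the left endpoint), so the inequality holds for all u iff (1−α)(π/L)² ≥ α − c, i.e. α ≤ ((π/L)² + c)/((π/L)² + 1) = (1 + c(L/π)²)/(1 + (L/π)²). (Direct route, valid since c ≤ 0: Poincaré gives c∫u² ≥ c(L/π)²∫(u')², so a(u,u) ≥ (1 + c(L/π)²)∫(u')², while ||u||_{H^1}² ≤ (1 + (L/π)²)∫(u')²; dividing yields the same α.) With (π/L)² = π^2/16 and c = -1/8, the largest admissible constant is α = ((π/L)² + c)/((π/L)² + 1).
Simplifying, α = (-2 + π^2)/(π^2 + 16).


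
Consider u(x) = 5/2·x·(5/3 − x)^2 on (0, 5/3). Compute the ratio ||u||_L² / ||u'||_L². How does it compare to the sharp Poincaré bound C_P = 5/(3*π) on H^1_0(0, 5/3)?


||u||_L² / ||u'||_L² = 5*sqrt(14)/42 < C_P = 5/(3*π).

u(x) = 5/2·x·(5/3 − x)^2, so u'(x) = 15*x^2/2 - 50*x/3 + 125/18.
u(x) = 5/2·x·(5/3 − x)^2 vanishes at x = 0 and x = 5/3, so u ∈ H^1_0(0, 5/3). Differentiate via the product rule and integrate the resulting polynomials term by term.
  ∫_0^5/3 u² dx = ∫_0^5/3 (25*x^6/4 - 125*x^5/3 + 625*x^4/6 - 3125*x^3/27 + 15625*x^2/324) dx. Term by term:
    ∫_0^5/3 25*x^6/4 dx = 1953125/61236;  ∫_0^5/3 -125*x^5/3 dx = -1953125/13122;  ∫_0^5/3 625*x^4/6 dx = 390625/1458;
    ∫_0^5/3 -3125*x^3/27 dx = -1953125/8748;  ∫_0^5/3 15625*x^2/324 dx = 1953125/26244.
  Sum: 1953125/61236 − 1953125/13122 + 390625/1458 − 1953125/8748 + 1953125/26244 = 390625/183708.
  ∫_0^5/3 (u')² dx = ∫_0^5/3 (225*x^4/4 - 250*x^3 + 6875*x^2/18 - 6250*x/27 + 15625/324) dx. Term by term:
    ∫_0^5/3 225*x^4/4 dx = 15625/108;  ∫_0^5/3 -250*x^3 dx = -78125/162;  ∫_0^5/3 6875*x^2/18 dx = 859375/1458;
    ∫_0^5/3 -6250*x/27 dx = -78125/243;  ∫_0^5/3 15625/324 dx = 78125/972.
  Sum: 15625/108 − 78125/162 + 859375/1458 − 78125/243 + 78125/972 = 15625/1458.
∫_0^5/3 u² dx = 390625/183708, so ||u||_L² = 625*sqrt(7)/1134.
∫_0^5/3 (u')² dx = 15625/1458, so ||u'||_L² = 125*sqrt(2)/54.
Ratio ||u||_L² / ||u'||_L² = 5*sqrt(14)/42.
Sharp Poincaré constant on H^1_0(0, 5/3) is C_P = L/π = 5/(3*π), achieved by sin(3*π/5·x).
A polynomial bump cannot attain the sharp Poincaré constant (only the first sine eigenfunction does), so the ratio is strictly less than C_P, consistent with ||u||_L² ≤ C_P ||u'||_L².


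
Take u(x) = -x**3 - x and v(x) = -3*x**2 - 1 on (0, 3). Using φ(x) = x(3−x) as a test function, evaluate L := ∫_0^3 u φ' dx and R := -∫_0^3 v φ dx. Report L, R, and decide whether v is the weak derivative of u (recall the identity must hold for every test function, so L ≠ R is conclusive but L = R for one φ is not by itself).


LHS = 819/20, RHS = 819/20. Yes, v = u' weakly.

u(x) = -x**3 - x, classical derivative u'(x) = -3*x**2 - 1.
φ(x) = x(3−x), so φ'(x) = 3 - 2*x.
Note φ(0) = φ(3) = 0, so the boundary term u·φ vanishes.
LHS = ∫_0^3 u(x) φ'(x) dx = ∫_0^3 (2*x^4 - 3*x^3 + 2*x^2 - 3*x) dx. Term by term:
  ∫_0^3 2*x^4 dx = 486/5;  ∫_0^3 -3*x^3 dx = -243/4;  ∫_0^3 2*x^2 dx = 18;
  ∫_0^3 -3*x dx = -27/2.
Sum: 486/5 − 243/4 + 18 − 27/2 = 819/20.
So LHS = 819/20.
∫_0^3 v(x) φ(x) dx = ∫_0^3 (3*x^4 - 9*x^3 + x^2 - 3*x) dx. Term by term:
  ∫_0^3 3*x^4 dx = 729/5;  ∫_0^3 -9*x^3 dx = -729/4;  ∫_0^3 x^2 dx = 9;
  ∫_0^3 -3*x dx = -27/2.
Sum: 729/5 − 729/4 + 9 − 27/2 = -819/20.
So RHS = -∫_0^3 v(x) φ(x) dx = 819/20.
LHS = RHS, so the identity holds for this test φ.
Moreover u is smooth here and v(x) = u'(x) = -3*x**2 - 1 pointwise, so the identity holds for every test function. Hence v is the weak derivative of u.


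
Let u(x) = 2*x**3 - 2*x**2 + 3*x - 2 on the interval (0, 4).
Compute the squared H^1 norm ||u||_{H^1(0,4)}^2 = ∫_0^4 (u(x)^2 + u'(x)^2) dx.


||u||_{H^1}^2 = 1200628/105

The H^1 norm (squared) on an interval (0, L) is
  ||u||_{H^1}^2 = ∫_0^L u(x)^2 dx + ∫_0^L u'(x)^2 dx.
Compute u'(x) = 6*x**2 - 4*x + 3.
Then u(x)^2 = 4*x**6 - 8*x**5 + 16*x**4 - 20*x**3 + 17*x**2 - 12*x + 4 and u'(x)^2 = 36*x**4 - 48*x**3 + 52*x**2 - 24*x + 9.
Integrate each monomial from 0 to 4 using ∫_0^4 c·x^n dx = c·4^(n+1)/(n+1):
  ∫_0^4 u(x)^2 dx = ∫_0^4 (4*x^6 - 8*x^5 + 16*x^4 - 20*x^3 + 17*x^2 - 12*x + 4) dx. Term by term:
    ∫_0^4 4*x^6 dx = 65536/7;  ∫_0^4 -8*x^5 dx = -16384/3;  ∫_0^4 16*x^4 dx = 16384/5;
    ∫_0^4 -20*x^3 dx = -1280;  ∫_0^4 17*x^2 dx = 1088/3;  ∫_0^4 -12*x dx = -96;
    ∫_0^4 4 dx = 16.
  Sum: 65536/7 − 16384/3 + 16384/5 − 1280 + 1088/3 − 96 + 16 = 648944/105.
  ∫_0^4 u'(x)^2 dx = ∫_0^4 (36*x^4 - 48*x^3 + 52*x^2 - 24*x + 9) dx. Term by term:
    ∫_0^4 36*x^4 dx = 36864/5;  ∫_0^4 -48*x^3 dx = -3072;  ∫_0^4 52*x^2 dx = 3328/3;
    ∫_0^4 -24*x dx = -192;  ∫_0^4 9 dx = 36.
  Sum: 36864/5 − 3072 + 3328/3 − 192 + 36 = 78812/15.
Adding: ||u||_{H^1}^2 = 648944/105 + 78812/15 = 1200628/105.


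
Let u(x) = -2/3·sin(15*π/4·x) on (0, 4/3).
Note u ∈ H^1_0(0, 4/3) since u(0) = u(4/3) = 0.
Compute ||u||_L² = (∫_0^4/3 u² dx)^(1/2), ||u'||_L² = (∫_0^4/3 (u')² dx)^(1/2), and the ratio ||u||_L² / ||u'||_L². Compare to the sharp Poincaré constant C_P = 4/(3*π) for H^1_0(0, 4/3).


||u||_L² / ||u'||_L² = 4/(15*π) < C_P = 4/(3*π).

u(x) = -2/3·sin(15*π/4·x), so u'(x) = -5*π*cos(15*π*x/4)/2.
Writing u(x) = A·sin(kπx/L) with A = -2/3 and k = 5, use ∫_0^L sin²(kπx/L) dx = L/2 and ∫_0^L cos²(kπx/L) dx = L/2.
u² = 4/9·sin²(15*π/4·x) and (u')² = 25*π^2/4·cos²(15*π/4·x), and each of sin², cos² integrates to L/2 = 2/3 over (0, 4/3).
∫_0^4/3 u² dx = 8/27, so ||u||_L² = 2*sqrt(6)/9.
∫_0^4/3 (u')² dx = 25*π^2/6, so ||u'||_L² = 5*sqrt(6)*π/6.
Ratio ||u||_L² / ||u'||_L² = 4/(15*π).
Sharp Poincaré constant on H^1_0(0, 4/3) is C_P = L/π = 4/(3*π), achieved by sin(3*π/4·x).
This is the k = 5 harmonic; the ratio L/(kπ) is strictly less than C_P = L/π, consistent with the sharp inequality ||u||_L² ≤ C_P ||u'||_L².


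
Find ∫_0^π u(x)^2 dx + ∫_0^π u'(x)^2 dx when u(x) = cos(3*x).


||u||_{H^1(0,π)}^2 = 5*π

u'(x) = -3*sin(3*x).
Expand u² and (u')² and integrate term by term on (0, π), using: for integers n ≥ 1, ∫_0^π sin²(nx) dx = ∫_0^π cos²(nx) dx = π/2; for n ≠ n', ∫_0^π sin(nx)sin(n'x) dx = ∫_0^π cos(nx)cos(n'x) dx = 0; and by product-to-sum, ∫_0^π sin(nx)cos(n'x) dx = ½∫_0^π [sin((n+n')x) + sin((n−n')x)] dx, which is 0 when n+n' is even and 2n/(n²−n'²) when n+n' is odd (it need not vanish on (0, π)).
  u² squared terms: (1)²·∫cos(3x)² dx = 1·π/2 = π/2.
  So ∫_0^π u² dx = π/2.
  (u')² squared terms: (-3)²·∫sin(3x)² dx = 9·π/2 = 9*π/2.
  So ∫_0^π (u')² dx = 9*π/2.
||u||_{H^1}^2 = (π/2) + (9*π/2) = 5*π.


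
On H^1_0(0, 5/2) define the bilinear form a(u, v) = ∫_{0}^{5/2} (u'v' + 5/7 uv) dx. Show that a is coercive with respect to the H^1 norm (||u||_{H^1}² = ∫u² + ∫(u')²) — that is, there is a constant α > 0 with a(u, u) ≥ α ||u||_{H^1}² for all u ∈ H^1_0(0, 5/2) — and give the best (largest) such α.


α = (125 + 28*π^2)/(7*(25 + 4*π^2))

Coercivity of a(·,·) on H^1_0(0, 5/2) means a(u, u) ≥ α ||u||_{H^1}² for every u ∈ H^1_0.
The interval has length L = 5/2, and Poincaré/coercivity depend only on L. Here a(u, u) = ∫(u')² + (5/7)·∫u².
Here 0 < c = 5/7 < 1. The condition a(u,u) ≥ α||u||_{H^1}² reads (1−α)∫(u')² ≥ (α−c)∫u². Any admissible α is ≤ 1 (rapidly oscillating u have ∫u²/∫(u')² → 0), and α = 1 would force 0 ≥ (1−c)∫u², impossible since c < 1; so 1−α > 0. By the sharp Poincaré inequality on H^1_0 of an interval of length L, ∫(u')² ≥ (π/L)²∫u² with equality for the first sine mode sin(π(x−x₀)/L) (x₀ the left endpoint), so the inequality holds for all u iff (1−α)(π/L)² ≥ α − c, i.e. α ≤ ((π/L)² + c)/((π/L)² + 1) = (1 + c(L/π)²)/(1 + (L/π)²). With (π/L)² = 4*π^2/25 and c = 5/7, the largest admissible constant is α = ((π/L)² + c)/((π/L)² + 1).
Simplifying, α = (125 + 28*π^2)/(7*(25 + 4*π^2)).


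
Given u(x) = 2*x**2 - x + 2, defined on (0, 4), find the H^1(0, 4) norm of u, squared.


||u||_{H^1}^2 = 15308/15

The H^1 norm (squared) on an interval (0, L) is
  ||u||_{H^1}^2 = ∫_0^L u(x)^2 dx + ∫_0^L u'(x)^2 dx.
Compute u'(x) = 4*x - 1.
Then u(x)^2 = 4*x**4 - 4*x**3 + 9*x**2 - 4*x + 4 and u'(x)^2 = 16*x**2 - 8*x + 1.
Integrate each monomial from 0 to 4 using ∫_0^4 c·x^n dx = c·4^(n+1)/(n+1):
  ∫_0^4 u(x)^2 dx = ∫_0^4 (4*x^4 - 4*x^3 + 9*x^2 - 4*x + 4) dx. Term by term:
    ∫_0^4 4*x^4 dx = 4096/5;  ∫_0^4 -4*x^3 dx = -256;  ∫_0^4 9*x^2 dx = 192;
    ∫_0^4 -4*x dx = -32;  ∫_0^4 4 dx = 16.
  Sum: 4096/5 − 256 + 192 − 32 + 16 = 3696/5.
  ∫_0^4 u'(x)^2 dx = ∫_0^4 (16*x^2 - 8*x + 1) dx. Term by term:
    ∫_0^4 16*x^2 dx = 1024/3;  ∫_0^4 -8*x dx = -64;  ∫_0^4 1 dx = 4.
  Sum: 1024/3 − 64 + 4 = 844/3.
Adding: ||u||_{H^1}^2 = 3696/5 + 844/3 = 15308/15.


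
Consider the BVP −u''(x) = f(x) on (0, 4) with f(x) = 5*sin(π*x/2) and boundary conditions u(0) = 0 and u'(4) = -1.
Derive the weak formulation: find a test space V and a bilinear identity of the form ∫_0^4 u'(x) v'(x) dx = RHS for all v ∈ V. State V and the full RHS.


V = {v ∈ H^1(0, 4) : v(0) = 0} (test functions vanish at x = 0 where u is specified); weak form: ∫_0^4 u'v' dx = ∫_0^4 (5*sin(π*x/2)) v dx − v(4) for all v ∈ V.

Multiply both sides by a test function v and integrate from 0 to 4:
  ∫_0^4 −u''(x) v(x) dx = ∫_0^4 f(x) v(x) dx.
Integrate the LHS by parts once:
  ∫_0^4 −u'' v dx = −[u'(x) v(x)]_0^4 + ∫_0^4 u'(x) v'(x) dx.
Thus ∫_0^4 u'(x) v'(x) dx = ∫_0^4 f(x) v(x) dx + [u'(x) v(x)]_0^4.
Choose V so that boundary terms are either known or forced to vanish.
Mixed BC: u(0) = 0 (Dirichlet) and u'(4) = -1 (Neumann). Define V = {v ∈ H^1(0, 4) : v(0) = 0}. Then [u' v]_0^4 = u'(4)·v(4) − u'(0)·0 = − v(4).
Weak formulation: find u (satisfying any essential BC) such that ∫_0^4 u'(x) v'(x) dx = ∫_0^4 f v dx − v(4) for all v ∈ V (Dirichlet at 0 absorbed into V; Neumann datum at x = 4 contributes the boundary term).
Substituting f(x) = 5*sin(π*x/2), the right-hand side is ∫_0^4 (5*sin(π*x/2)) v dx − v(4).


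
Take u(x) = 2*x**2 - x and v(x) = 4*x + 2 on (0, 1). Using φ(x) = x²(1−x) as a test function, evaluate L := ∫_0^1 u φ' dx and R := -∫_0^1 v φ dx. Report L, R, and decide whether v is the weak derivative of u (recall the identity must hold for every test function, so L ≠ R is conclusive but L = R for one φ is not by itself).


LHS = -7/60, RHS = -11/30. No, v is not the weak derivative of u.

u(x) = 2*x**2 - x, classical derivative u'(x) = 4*x - 1.
φ(x) = x²(1−x), so φ'(x) = x*(2 - 3*x).
Note φ(0) = φ(1) = 0, so the boundary term u·φ vanishes.
LHS = ∫_0^1 u(x) φ'(x) dx = ∫_0^1 (-6*x^4 + 7*x^3 - 2*x^2) dx. Term by term:
  ∫_0^1 -6*x^4 dx = -6/5;  ∫_0^1 7*x^3 dx = 7/4;  ∫_0^1 -2*x^2 dx = -2/3.
Sum: -6/5 + 7/4 − 2/3 = -7/60.
So LHS = -7/60.
∫_0^1 v(x) φ(x) dx = ∫_0^1 (-4*x^4 + 2*x^3 + 2*x^2) dx. Term by term:
  ∫_0^1 -4*x^4 dx = -4/5;  ∫_0^1 2*x^3 dx = 1/2;  ∫_0^1 2*x^2 dx = 2/3.
Sum: -4/5 + 1/2 + 2/3 = 11/30.
So RHS = -∫_0^1 v(x) φ(x) dx = -11/30.
LHS − RHS = 1/4 ≠ 0, so the identity fails.
(For a valid weak derivative the identity must hold for EVERY test function, in particular this one. The failure shows v is NOT the weak derivative of u.)
Correct weak derivative would be u'(x) = 4*x - 1.


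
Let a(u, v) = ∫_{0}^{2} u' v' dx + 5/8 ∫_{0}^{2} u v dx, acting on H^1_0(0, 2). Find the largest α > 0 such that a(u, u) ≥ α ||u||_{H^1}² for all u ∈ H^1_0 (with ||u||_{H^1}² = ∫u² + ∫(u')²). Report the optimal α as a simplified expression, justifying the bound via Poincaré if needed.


α = (5/2 + π^2)/(4 + π^2)

Coercivity of a(·,·) on H^1_0(0, 2) means a(u, u) ≥ α ||u||_{H^1}² for every u ∈ H^1_0.
The interval has length L = 2, and Poincaré/coercivity depend only on L. Here a(u, u) = ∫(u')² + (5/8)·∫u².
Here 0 < c = 5/8 < 1. The condition a(u,u) ≥ α||u||_{H^1}² reads (1−α)∫(u')² ≥ (α−c)∫u². Any admissible α is ≤ 1 (rapidly oscillating u have ∫u²/∫(u')² → 0), and α = 1 would force 0 ≥ (1−c)∫u², impossible since c < 1; so 1−α > 0. By the sharp Poincaré inequality on H^1_0 of an interval of length L, ∫(u')² ≥ (π/L)²∫u² with equality for the first sine mode sin(π(x−x₀)/L) (x₀ the left endpoint), so the inequality holds for all u iff (1−α)(π/L)² ≥ α − c, i.e. α ≤ ((π/L)² + c)/((π/L)² + 1) = (1 + c(L/π)²)/(1 + (L/π)²). With (π/L)² = π^2/4 and c = 5/8, the largest admissible constant is α = ((π/L)² + c)/((π/L)² + 1).
Simplifying, α = (5/2 + π^2)/(4 + π^2).


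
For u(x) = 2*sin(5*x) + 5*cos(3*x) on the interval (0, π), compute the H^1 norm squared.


||u||_{H^1(0,π)}^2 = 177*π

u'(x) = -15*sin(3*x) + 10*cos(5*x).
Expand u² and (u')² and integrate term by term on (0, π), using: for integers n ≥ 1, ∫_0^π sin²(nx) dx = ∫_0^π cos²(nx) dx = π/2; for n ≠ n', ∫_0^π sin(nx)sin(n'x) dx = ∫_0^π cos(nx)cos(n'x) dx = 0; and by product-to-sum, ∫_0^π sin(nx)cos(n'x) dx = ½∫_0^π [sin((n+n')x) + sin((n−n')x)] dx, which is 0 when n+n' is even and 2n/(n²−n'²) when n+n' is odd (it need not vanish on (0, π)).
  u² squared terms: (2)²·∫sin(5x)² dx = 4·π/2 = 2*π;  (5)²·∫cos(3x)² dx = 25·π/2 = 25*π/2.
  u² cross terms: 2·(2)·(5)·∫sin(5x)·cos(3x) dx = 20·(0) = 0.
  So ∫_0^π u² dx = 2*π + 25*π/2 + 0 = 29*π/2.
  (u')² squared terms: (-15)²·∫sin(3x)² dx = 225·π/2 = 225*π/2;  (10)²·∫cos(5x)² dx = 100·π/2 = 50*π.
  (u')² cross terms: 2·(-15)·(10)·∫sin(3x)·cos(5x) dx = -300·(0) = 0.
  So ∫_0^π (u')² dx = 225*π/2 + 50*π + 0 = 325*π/2.
||u||_{H^1}^2 = (29*π/2) + (325*π/2) = 177*π.


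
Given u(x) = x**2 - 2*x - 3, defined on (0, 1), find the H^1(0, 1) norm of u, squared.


||u||_{H^1}^2 = 223/15

The H^1 norm (squared) on an interval (0, L) is
  ||u||_{H^1}^2 = ∫_0^L u(x)^2 dx + ∫_0^L u'(x)^2 dx.
Compute u'(x) = 2*x - 2.
Then u(x)^2 = x**4 - 4*x**3 - 2*x**2 + 12*x + 9 and u'(x)^2 = 4*x**2 - 8*x + 4.
Integrate each monomial from 0 to 1 using ∫_0^1 c·x^n dx = c·1^(n+1)/(n+1):
  ∫_0^1 u(x)^2 dx = ∫_0^1 (x^4 - 4*x^3 - 2*x^2 + 12*x + 9) dx. Term by term:
    ∫_0^1 x^4 dx = 1/5;  ∫_0^1 -4*x^3 dx = -1;  ∫_0^1 -2*x^2 dx = -2/3;
    ∫_0^1 12*x dx = 6;  ∫_0^1 9 dx = 9.
  Sum: 1/5 − 1 − 2/3 + 6 + 9 = 203/15.
  ∫_0^1 u'(x)^2 dx = ∫_0^1 (4*x^2 - 8*x + 4) dx. Term by term:
    ∫_0^1 4*x^2 dx = 4/3;  ∫_0^1 -8*x dx = -4;  ∫_0^1 4 dx = 4.
  Sum: 4/3 − 4 + 4 = 4/3.
Adding: ||u||_{H^1}^2 = 203/15 + 4/3 = 223/15.


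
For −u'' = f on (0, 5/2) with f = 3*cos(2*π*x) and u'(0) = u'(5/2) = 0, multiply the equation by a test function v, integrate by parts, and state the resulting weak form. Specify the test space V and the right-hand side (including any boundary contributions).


V = H^1(0, 5/2) (no boundary constraint on v; u is determined up to an additive constant); weak form: ∫_0^5/2 u'v' dx = ∫_0^5/2 (3*cos(2*π*x)) v dx for all v ∈ V.

Multiply both sides by a test function v and integrate from 0 to 5/2:
  ∫_0^5/2 −u''(x) v(x) dx = ∫_0^5/2 f(x) v(x) dx.
Integrate the LHS by parts once:
  ∫_0^5/2 −u'' v dx = −[u'(x) v(x)]_0^5/2 + ∫_0^5/2 u'(x) v'(x) dx.
Thus ∫_0^5/2 u'(x) v'(x) dx = ∫_0^5/2 f(x) v(x) dx + [u'(x) v(x)]_0^5/2.
Choose V so that boundary terms are either known or forced to vanish.
u has homogeneous Neumann: u'(0) = u'(5/2) = 0. So [u' v]_0^5/2 = 0·v(5/2) − 0·v(0) = 0 for any v; take V = H^1(0, 5/2).
Weak formulation: find u (satisfying any essential BC) such that ∫_0^5/2 u'(x) v'(x) dx = ∫_0^5/2 f v dx for all v ∈ V (homogeneous Neumann, so boundary terms vanish).
Substituting f(x) = 3*cos(2*π*x), the right-hand side is ∫_0^5/2 (3*cos(2*π*x)) v dx.
Compatibility check (pure Neumann): taking v ≡ 1 ∈ V gives 0 = ∫_0^5/2 f dx + (0) − (0), i.e. ∫_0^5/2 f dx must equal u'(0) − u'(5/2) = 0. Indeed ∫_0^5/2 (3*cos(2*π*x)) dx = 0, so the data are compatible. The solution is then unique only up to an additive constant (fix it e.g. by requiring ∫_0^5/2 u dx = 0).


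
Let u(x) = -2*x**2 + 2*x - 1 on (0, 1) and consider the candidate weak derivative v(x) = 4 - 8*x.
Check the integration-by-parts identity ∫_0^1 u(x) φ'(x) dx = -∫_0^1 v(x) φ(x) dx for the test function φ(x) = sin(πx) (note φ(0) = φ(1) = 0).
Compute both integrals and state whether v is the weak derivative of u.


LHS = 0, RHS = 0. No, v is not the weak derivative of u.

u(x) = -2*x**2 + 2*x - 1, classical derivative u'(x) = 2 - 4*x.
φ(x) = sin(πx), so φ'(x) = π*cos(π*x).
Note φ(0) = φ(1) = 0, so the boundary term u·φ vanishes.
LHS = ∫_0^1 u(x) φ'(x) dx = ∫_0^1 (-2*π*x^2*cos(π*x) + 2*π*x*cos(π*x) - π*cos(π*x)) dx. Term by term:
  ∫_0^1 -π*cos(π*x) dx = 0;  ∫_0^1 -2*π*x^2*cos(π*x) dx = 4/π;  ∫_0^1 2*π*x*cos(π*x) dx = -4/π.
Sum: 0 + 4/π − 4/π = 0.
So LHS = 0.
∫_0^1 v(x) φ(x) dx = ∫_0^1 (-8*x*sin(π*x) + 4*sin(π*x)) dx. Term by term:
  ∫_0^1 4*sin(π*x) dx = 8/π;  ∫_0^1 -8*x*sin(π*x) dx = -8/π.
Sum: 8/π − 8/π = 0.
So RHS = -∫_0^1 v(x) φ(x) dx = 0.
LHS = RHS, so the identity holds for this particular φ. But this is necessary, not sufficient: a weak derivative must satisfy the identity for EVERY test function in C_c^∞(0, 1).
Here u is smooth, so its weak derivative equals its classical derivative u'(x) = 2 - 4*x. Since v(x) = 4 - 8*x ≠ u'(x), v is NOT the weak derivative of u — the agreement for this single φ is a coincidence (the difference v − u' happens to be L²-orthogonal to this φ).
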